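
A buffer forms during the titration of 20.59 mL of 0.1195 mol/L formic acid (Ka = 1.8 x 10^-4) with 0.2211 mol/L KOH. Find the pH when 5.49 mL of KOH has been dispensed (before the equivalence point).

3.73

Initial n(HCOOH) = 0.1195 x 0.02059 = 0.002461 mol.
n(KOH) added = 0.2211 x 0.005490 = 0.001214 mol, converting that many moles of HCOOH to HCOO-.
Remaining n(HCOOH) = 0.001247 mol; n(HCOO-) = 0.001214 mol.
By Henderson-Hasselbalch, pH = pKa + log([A^-]/[HA]) = 3.74 + log(0.001214/0.001247) = 3.74 + (-0.01) = 3.73.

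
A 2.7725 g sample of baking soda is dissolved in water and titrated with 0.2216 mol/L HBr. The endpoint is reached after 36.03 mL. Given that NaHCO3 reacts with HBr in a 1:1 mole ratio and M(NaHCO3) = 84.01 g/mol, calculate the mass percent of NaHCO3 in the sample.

n(HBr) = 0.2216 x 0.03603 = 0.007984 mol.
n(NaHCO3) = 0.007984 / 1 = 0.007984 mol.
mass of NaHCO3 = 0.007984 x 84.01 = 0.6708 g.
% purity = 0.6708 / 2.7725 x 100 = 24.2%.

24.2%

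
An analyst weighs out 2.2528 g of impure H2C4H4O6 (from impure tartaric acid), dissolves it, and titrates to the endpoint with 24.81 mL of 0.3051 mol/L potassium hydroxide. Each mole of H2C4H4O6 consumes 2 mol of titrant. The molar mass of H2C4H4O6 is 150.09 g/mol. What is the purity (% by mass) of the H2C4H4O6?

n(KOH) = 0.3051 x 0.02481 = 0.007570 mol.
n(H2C4H4O6) = 0.007570 / 2 = 0.003785 mol.
mass of H2C4H4O6 = 0.003785 x 150.09 = 0.5681 g.
% purity = 0.5681 / 2.2528 x 100 = 25.2%.

25.2%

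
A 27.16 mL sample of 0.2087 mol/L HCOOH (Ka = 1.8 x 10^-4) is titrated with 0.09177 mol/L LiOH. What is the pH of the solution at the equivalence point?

n(HCOOH) = 0.2087 x 0.02716 = 0.005668 mol; V(LiOH) at equivalence = 0.005668/0.09177 = 0.06177 L.
At equivalence all the acid is converted to HCOO-; total volume = 0.02716 + 0.06177 = 0.08893 L, so [HCOO-] = 0.005668/0.08893 = 0.06374 M.
Kb = Kw/Ka = 1.0e-14 / 1.8 x 10^-4 = 5.56e-11.
[OH^-] = sqrt(Kb x [HCOO-]) = sqrt(5.56e-11 x 0.06374) = 1.88e-6 M.
pOH = 5.73, so pH = 14.00 - 5.73 = 8.27.

8.27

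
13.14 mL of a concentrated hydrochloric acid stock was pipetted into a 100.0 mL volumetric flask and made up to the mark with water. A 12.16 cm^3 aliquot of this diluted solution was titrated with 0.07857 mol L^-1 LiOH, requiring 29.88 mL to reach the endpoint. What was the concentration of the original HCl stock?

1.47 M

n(LiOH) = 0.07857 x 0.02988 = 0.002348 mol.
n(HCl) in the aliquot = 0.002348 mol.
[diluted HCl] = 0.002348 / 0.01216 = 0.1931 M.
Dilution factor = 100.0/13.14 = 7.610, so [stock] = 0.1931 x 7.610 = 1.47 M.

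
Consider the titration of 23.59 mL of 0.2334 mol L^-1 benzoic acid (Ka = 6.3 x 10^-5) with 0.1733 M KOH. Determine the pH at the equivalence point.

8.60

n(C6H5COOH) = 0.2334 x 0.02359 = 0.005506 mol; V(KOH) at equivalence = 0.005506/0.1733 = 0.03177 L.
At equivalence all the acid is converted to C6H5COO-; total volume = 0.02359 + 0.03177 = 0.05536 L, so [C6H5COO-] = 0.005506/0.05536 = 0.09945 M.
Kb = Kw/Ka = 1.0e-14 / 6.3 x 10^-5 = 1.59e-10.
[OH^-] = sqrt(Kb x [C6H5COO-]) = sqrt(1.59e-10 x 0.09945) = 3.97e-6 M.
pOH = 5.40, so pH = 14.00 - 5.40 = 8.60.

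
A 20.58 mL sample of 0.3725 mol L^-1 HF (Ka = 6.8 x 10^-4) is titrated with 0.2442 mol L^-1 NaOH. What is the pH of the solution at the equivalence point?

8.17

n(HF) = 0.3725 x 0.02058 = 0.007666 mol; V(NaOH) at equivalence = 0.007666/0.2442 = 0.03139 L.
At equivalence all the acid is converted to F-; total volume = 0.02058 + 0.03139 = 0.05197 L, so [F-] = 0.007666/0.05197 = 0.1475 M.
Kb = Kw/Ka = 1.0e-14 / 6.8 x 10^-4 = 1.47e-11.
[OH^-] = sqrt(Kb x [F-]) = sqrt(1.47e-11 x 0.1475) = 1.47e-6 M.
pOH = 5.83, so pH = 14.00 - 5.83 = 8.17.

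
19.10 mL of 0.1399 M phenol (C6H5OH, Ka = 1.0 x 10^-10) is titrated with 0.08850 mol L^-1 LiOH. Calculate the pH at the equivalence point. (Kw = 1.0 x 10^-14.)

11.37

n(C6H5OH) = 0.1399 x 0.01910 = 0.002672 mol; V(LiOH) at equivalence = 0.002672/0.08850 = 0.03019 L.
At equivalence all the acid is converted to C6H5O-; total volume = 0.01910 + 0.03019 = 0.04929 L, so [C6H5O-] = 0.002672/0.04929 = 0.05421 M.
Kb = Kw/Ka = 1.0e-14 / 1.0 x 10^-10 = 0.000100.
[OH^-] = sqrt(Kb x [C6H5O-]) = sqrt(0.000100 x 0.05421) = 0.00233 M.
pOH = 2.63, so pH = 14.00 - 2.63 = 11.37.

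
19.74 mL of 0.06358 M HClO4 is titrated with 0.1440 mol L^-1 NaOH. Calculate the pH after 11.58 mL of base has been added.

12.12

n(acid) = 0.06358 x 0.01974 = 0.001255 mol; n(NaOH) added = 0.1440 x 0.01158 = 0.001668 mol.
Base is in excess by 0.001668 - 0.001255 = 0.0004125 mol in a total volume of 0.03132 L.
[OH^-] = 0.0004125/0.03132 = 0.01317 M, so pOH = 1.88 and pH = 14.00 - 1.88 = 12.12.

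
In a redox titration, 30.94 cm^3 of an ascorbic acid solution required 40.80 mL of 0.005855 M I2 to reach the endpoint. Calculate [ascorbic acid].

n(I2) = 0.005855 x 0.04080 = 0.0002389 mol.
From the balanced equation, 1 mol I2 reacts with 1 mol ascorbic acid, so n(ascorbic acid) = 0.0002389 x 1/1 = 0.0002389 mol.
[ascorbic acid] = 0.0002389 / 0.03094 L = 0.00772 M.

0.00772 M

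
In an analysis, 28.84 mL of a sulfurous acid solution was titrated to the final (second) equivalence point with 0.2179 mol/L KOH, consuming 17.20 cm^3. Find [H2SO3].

n(KOH) = 0.2179 x 0.01720 = 0.003748 mol.
At the final (second) equivalence point, 2 mol OH^- react per mol H2SO3, so n(H2SO3) = 0.003748 / 2 = 0.001874 mol.
[H2SO3] = 0.001874 / 0.02884 L = 0.0650 M.

0.0650 M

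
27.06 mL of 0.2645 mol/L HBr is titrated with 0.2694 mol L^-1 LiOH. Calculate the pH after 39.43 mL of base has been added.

12.72

n(acid) = 0.2645 x 0.02706 = 0.007157 mol; n(LiOH) added = 0.2694 x 0.03943 = 0.01062 mol.
Base is in excess by 0.01062 - 0.007157 = 0.003465 mol in a total volume of 0.06649 L.
[OH^-] = 0.003465/0.06649 = 0.05211 M, so pOH = 1.28 and pH = 14.00 - 1.28 = 12.72.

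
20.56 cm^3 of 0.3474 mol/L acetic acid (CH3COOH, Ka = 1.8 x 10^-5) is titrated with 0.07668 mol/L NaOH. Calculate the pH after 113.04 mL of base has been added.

n(acid) = 0.3474 x 0.02056 = 0.007143 mol; n(NaOH) added = 0.07668 x 0.1130 = 0.008668 mol.
Base is in excess by 0.008668 - 0.007143 = 0.001525 mol in a total volume of 0.1336 L.
[OH^-] = 0.001525/0.1336 = 0.01142 M, so pOH = 1.94 and pH = 14.00 - 1.94 = 12.06.

12.06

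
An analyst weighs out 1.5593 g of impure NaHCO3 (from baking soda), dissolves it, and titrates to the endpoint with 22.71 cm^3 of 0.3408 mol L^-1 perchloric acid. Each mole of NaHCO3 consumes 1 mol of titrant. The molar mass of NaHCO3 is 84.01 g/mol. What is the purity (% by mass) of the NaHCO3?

n(HClO4) = 0.3408 x 0.02271 = 0.007740 mol.
n(NaHCO3) = 0.007740 / 1 = 0.007740 mol.
mass of NaHCO3 = 0.007740 x 84.01 = 0.6502 g.
% purity = 0.6502 / 1.5593 x 100 = 41.7%.

41.7%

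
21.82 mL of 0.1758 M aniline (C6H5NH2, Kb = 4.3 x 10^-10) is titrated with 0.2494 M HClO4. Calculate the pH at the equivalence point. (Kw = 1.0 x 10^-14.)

2.81

n(C6H5NH2) = 0.1758 x 0.02182 = 0.003836 mol; V(HClO4) at equivalence = 0.003836/0.2494 = 0.01538 L.
At equivalence the base is fully converted to C6H5NH3+; total volume = 0.03720 L, so [C6H5NH3+] = 0.003836/0.03720 = 0.1031 M.
Ka(C6H5NH3+) = Kw/Kb = 1.0e-14 / 4.3 x 10^-10 = 2.33e-5.
[H^+] = sqrt(Ka x [C6H5NH3+]) = sqrt(2.33e-5 x 0.1031) = 0.00155 M.
pH = -log(0.00155) = 2.81.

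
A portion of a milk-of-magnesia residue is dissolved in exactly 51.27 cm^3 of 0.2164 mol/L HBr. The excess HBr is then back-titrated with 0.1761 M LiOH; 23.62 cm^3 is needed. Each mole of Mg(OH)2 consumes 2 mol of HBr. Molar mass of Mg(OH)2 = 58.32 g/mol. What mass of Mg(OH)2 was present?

0.202 g

Total n(HBr) added = 0.2164 x 0.05127 = 0.01109 mol.
n(LiOH) used = 0.1761 x 0.02362 = 0.004159 mol, which equals the excess n(HBr).
So n(HBr) consumed by the sample = 0.01109 - 0.004159 = 0.006935 mol.
n(Mg(OH)2) = 0.006935 / 2 = 0.003468 mol.
mass = 0.003468 mol x 58.32 g/mol = 0.202 g.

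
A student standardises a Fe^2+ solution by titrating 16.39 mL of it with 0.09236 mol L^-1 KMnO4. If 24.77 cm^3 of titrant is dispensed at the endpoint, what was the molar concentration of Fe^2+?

n(KMnO4) = 0.09236 x 0.02477 = 0.002288 mol.
From the balanced equation, 1 mol KMnO4 reacts with 5 mol Fe^2+, so n(Fe^2+) = 0.002288 x 5/1 = 0.01144 mol.
[Fe^2+] = 0.01144 / 0.01639 L = 0.698 M.

0.698 M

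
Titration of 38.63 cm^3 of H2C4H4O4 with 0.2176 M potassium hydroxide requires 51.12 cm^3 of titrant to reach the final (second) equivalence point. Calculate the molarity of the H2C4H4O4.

n(KOH) = 0.2176 x 0.05112 = 0.01112 mol.
At the final (second) equivalence point, 2 mol OH^- react per mol H2C4H4O4, so n(H2C4H4O4) = 0.01112 / 2 = 0.005562 mol.
[H2C4H4O4] = 0.005562 / 0.03863 L = 0.144 M.

0.144 M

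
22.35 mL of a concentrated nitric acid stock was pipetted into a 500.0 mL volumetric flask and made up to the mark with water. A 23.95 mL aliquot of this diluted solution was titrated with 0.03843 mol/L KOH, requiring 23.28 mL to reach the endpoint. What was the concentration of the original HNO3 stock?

n(KOH) = 0.03843 x 0.02328 = 0.0008947 mol.
n(HNO3) in the aliquot = 0.0008947 mol.
[diluted HNO3] = 0.0008947 / 0.02395 = 0.03735 M.
Dilution factor = 500.0/22.35 = 22.37, so [stock] = 0.03735 x 22.37 = 0.836 M.

0.836 M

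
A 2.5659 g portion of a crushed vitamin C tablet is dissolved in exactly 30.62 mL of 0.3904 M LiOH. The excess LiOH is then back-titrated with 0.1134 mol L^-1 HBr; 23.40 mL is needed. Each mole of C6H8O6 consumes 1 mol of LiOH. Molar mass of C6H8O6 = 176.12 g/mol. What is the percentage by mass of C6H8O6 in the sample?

Total n(LiOH) added = 0.3904 x 0.03062 = 0.01195 mol.
n(HBr) used = 0.1134 x 0.02340 = 0.002654 mol, which equals the excess n(LiOH).
So n(LiOH) consumed by the sample = 0.01195 - 0.002654 = 0.009300 mol.
n(C6H8O6) = 0.009300 / 1 = 0.009300 mol.
mass C6H8O6 = 0.009300 x 176.12 = 1.638 g, so %C6H8O6 = 1.638/2.5659 x 100 = 63.8%.

63.8%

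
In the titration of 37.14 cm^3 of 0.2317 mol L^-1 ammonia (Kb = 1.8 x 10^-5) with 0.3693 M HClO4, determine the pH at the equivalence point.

5.05

n(NH3) = 0.2317 x 0.03714 = 0.008605 mol; V(HClO4) at equivalence = 0.008605/0.3693 = 0.02330 L.
At equivalence the base is fully converted to NH4+; total volume = 0.06044 L, so [NH4+] = 0.008605/0.06044 = 0.1424 M.
Ka(NH4+) = Kw/Kb = 1.0e-14 / 1.8 x 10^-5 = 5.56e-10.
[H^+] = sqrt(Ka x [NH4+]) = sqrt(5.56e-10 x 0.1424) = 8.89e-6 M.
pH = -log(8.89e-6) = 5.05.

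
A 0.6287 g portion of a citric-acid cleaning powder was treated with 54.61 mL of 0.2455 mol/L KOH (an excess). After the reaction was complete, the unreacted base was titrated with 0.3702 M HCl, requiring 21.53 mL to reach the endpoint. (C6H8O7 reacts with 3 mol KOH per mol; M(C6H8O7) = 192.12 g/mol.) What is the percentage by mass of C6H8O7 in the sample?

Total n(KOH) added = 0.2455 x 0.05461 = 0.01341 mol.
n(HCl) used = 0.3702 x 0.02153 = 0.007970 mol, which equals the excess n(KOH).
So n(KOH) consumed by the sample = 0.01341 - 0.007970 = 0.005436 mol.
n(C6H8O7) = 0.005436 / 3 = 0.001812 mol.
mass C6H8O7 = 0.001812 x 192.12 = 0.3481 g, so %C6H8O7 = 0.3481/0.6287 x 100 = 55.4%.

55.4%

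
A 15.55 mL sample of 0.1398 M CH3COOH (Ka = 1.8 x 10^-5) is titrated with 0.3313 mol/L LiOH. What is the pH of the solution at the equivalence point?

n(CH3COOH) = 0.1398 x 0.01555 = 0.002174 mol; V(LiOH) at equivalence = 0.002174/0.3313 = 0.006562 L.
At equivalence all the acid is converted to CH3COO-; total volume = 0.01555 + 0.006562 = 0.02211 L, so [CH3COO-] = 0.002174/0.02211 = 0.09831 M.
Kb = Kw/Ka = 1.0e-14 / 1.8 x 10^-5 = 5.56e-10.
[OH^-] = sqrt(Kb x [CH3COO-]) = sqrt(5.56e-10 x 0.09831) = 7.39e-6 M.
pOH = 5.13, so pH = 14.00 - 5.13 = 8.87.

8.87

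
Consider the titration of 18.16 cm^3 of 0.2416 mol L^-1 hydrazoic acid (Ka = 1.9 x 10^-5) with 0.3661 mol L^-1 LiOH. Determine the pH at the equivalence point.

8.94

n(HN3) = 0.2416 x 0.01816 = 0.004387 mol; V(LiOH) at equivalence = 0.004387/0.3661 = 0.01198 L.
At equivalence all the acid is converted to N3-; total volume = 0.01816 + 0.01198 = 0.03014 L, so [N3-] = 0.004387/0.03014 = 0.1455 M.
Kb = Kw/Ka = 1.0e-14 / 1.9 x 10^-5 = 5.26e-10.
[OH^-] = sqrt(Kb x [N3-]) = sqrt(5.26e-10 x 0.1455) = 8.75e-6 M.
pOH = 5.06, so pH = 14.00 - 5.06 = 8.94.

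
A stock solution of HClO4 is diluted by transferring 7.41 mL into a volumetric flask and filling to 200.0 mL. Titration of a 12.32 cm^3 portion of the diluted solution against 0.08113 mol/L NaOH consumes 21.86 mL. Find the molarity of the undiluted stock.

n(NaOH) = 0.08113 x 0.02186 = 0.001774 mol.
n(HClO4) in the aliquot = 0.001774 mol.
[diluted HClO4] = 0.001774 / 0.01232 = 0.1440 M.
Dilution factor = 200.0/7.410 = 26.99, so [stock] = 0.1440 x 26.99 = 3.89 M.

3.89 M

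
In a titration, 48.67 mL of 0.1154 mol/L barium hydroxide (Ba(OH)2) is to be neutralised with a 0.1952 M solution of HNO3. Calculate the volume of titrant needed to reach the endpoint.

n(Ba(OH)2) = 0.1154 mol/L x 0.04867 L = 0.005617 mol.
The neutralisation is 1 Ba(OH)2 : 2 HNO3, so n(HNO3) = 0.005617 x 2/1 = 0.01123 mol.
V(HNO3) = 0.01123 / 0.1952 = 0.05755 L = 57.5 mL.

57.5 mL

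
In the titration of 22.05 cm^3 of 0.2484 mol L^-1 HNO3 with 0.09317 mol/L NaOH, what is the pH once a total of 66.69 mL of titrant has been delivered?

n(acid) = 0.2484 x 0.02205 = 0.005477 mol; n(NaOH) added = 0.09317 x 0.06669 = 0.006214 mol.
Base is in excess by 0.006214 - 0.005477 = 0.0007363 mol in a total volume of 0.08874 L.
[OH^-] = 0.0007363/0.08874 = 0.008297 M, so pOH = 2.08 and pH = 14.00 - 2.08 = 11.92.

11.92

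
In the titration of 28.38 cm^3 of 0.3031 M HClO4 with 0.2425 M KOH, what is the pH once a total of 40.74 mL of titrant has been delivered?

n(acid) = 0.3031 x 0.02838 = 0.008602 mol; n(KOH) added = 0.2425 x 0.04074 = 0.009879 mol.
Base is in excess by 0.009879 - 0.008602 = 0.001277 mol in a total volume of 0.06912 L.
[OH^-] = 0.001277/0.06912 = 0.01848 M, so pOH = 1.73 and pH = 14.00 - 1.73 = 12.27.

12.27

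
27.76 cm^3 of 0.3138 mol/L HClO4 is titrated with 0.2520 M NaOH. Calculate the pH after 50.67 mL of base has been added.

n(acid) = 0.3138 x 0.02776 = 0.008711 mol; n(NaOH) added = 0.2520 x 0.05067 = 0.01277 mol.
Base is in excess by 0.01277 - 0.008711 = 0.004058 mol in a total volume of 0.07843 L.
[OH^-] = 0.004058/0.07843 = 0.05174 M, so pOH = 1.29 and pH = 14.00 - 1.29 = 12.71.

12.71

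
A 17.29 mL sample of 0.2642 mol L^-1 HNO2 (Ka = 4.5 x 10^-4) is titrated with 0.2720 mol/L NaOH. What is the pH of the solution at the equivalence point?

8.24

n(HNO2) = 0.2642 x 0.01729 = 0.004568 mol; V(NaOH) at equivalence = 0.004568/0.2720 = 0.01679 L.
At equivalence all the acid is converted to NO2-; total volume = 0.01729 + 0.01679 = 0.03408 L, so [NO2-] = 0.004568/0.03408 = 0.1340 M.
Kb = Kw/Ka = 1.0e-14 / 4.5 x 10^-4 = 2.22e-11.
[OH^-] = sqrt(Kb x [NO2-]) = sqrt(2.22e-11 x 0.1340) = 1.73e-6 M.
pOH = 5.76, so pH = 14.00 - 5.76 = 8.24.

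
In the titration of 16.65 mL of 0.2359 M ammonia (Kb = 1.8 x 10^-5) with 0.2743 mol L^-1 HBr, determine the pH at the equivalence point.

5.08

n(NH3) = 0.2359 x 0.01665 = 0.003928 mol; V(HBr) at equivalence = 0.003928/0.2743 = 0.01432 L.
At equivalence the base is fully converted to NH4+; total volume = 0.03097 L, so [NH4+] = 0.003928/0.03097 = 0.1268 M.
Ka(NH4+) = Kw/Kb = 1.0e-14 / 1.8 x 10^-5 = 5.56e-10.
[H^+] = sqrt(Ka x [NH4+]) = sqrt(5.56e-10 x 0.1268) = 8.39e-6 M.
pH = -log(8.39e-6) = 5.08.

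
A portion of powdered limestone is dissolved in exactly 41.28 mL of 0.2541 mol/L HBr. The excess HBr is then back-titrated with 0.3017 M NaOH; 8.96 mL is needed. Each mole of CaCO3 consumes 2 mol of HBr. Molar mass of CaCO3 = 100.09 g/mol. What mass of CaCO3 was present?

0.390 g

Total n(HBr) added = 0.2541 x 0.04128 = 0.01049 mol.
n(NaOH) used = 0.3017 x 0.008960 = 0.002703 mol, which equals the excess n(HBr).
So n(HBr) consumed by the sample = 0.01049 - 0.002703 = 0.007786 mol.
n(CaCO3) = 0.007786 / 2 = 0.003893 mol.
mass = 0.003893 mol x 100.09 g/mol = 0.390 g.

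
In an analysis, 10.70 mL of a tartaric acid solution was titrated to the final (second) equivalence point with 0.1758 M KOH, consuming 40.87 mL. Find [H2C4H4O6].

0.336 M

n(KOH) = 0.1758 x 0.04087 = 0.007185 mol.
At the final (second) equivalence point, 2 mol OH^- react per mol H2C4H4O6, so n(H2C4H4O6) = 0.007185 / 2 = 0.003592 mol.
[H2C4H4O6] = 0.003592 / 0.01070 L = 0.336 M.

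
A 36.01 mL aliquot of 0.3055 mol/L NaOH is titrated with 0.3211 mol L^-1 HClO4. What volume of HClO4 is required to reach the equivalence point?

n(NaOH) = 0.3055 mol/L x 0.03601 L = 0.01100 mol.
At equivalence n(HClO4) = n(NaOH) = 0.01100 mol.
V(HClO4) = 0.01100 / 0.3211 = 0.03426 L = 34.3 mL.

34.3 mL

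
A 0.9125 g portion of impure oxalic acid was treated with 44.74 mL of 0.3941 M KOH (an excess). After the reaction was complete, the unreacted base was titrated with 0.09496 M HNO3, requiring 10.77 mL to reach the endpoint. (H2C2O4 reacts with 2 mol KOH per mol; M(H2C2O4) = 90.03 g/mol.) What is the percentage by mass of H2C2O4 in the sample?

Total n(KOH) added = 0.3941 x 0.04474 = 0.01763 mol.
n(HNO3) used = 0.09496 x 0.01077 = 0.001023 mol, which equals the excess n(KOH).
So n(KOH) consumed by the sample = 0.01763 - 0.001023 = 0.01661 mol.
n(H2C2O4) = 0.01661 / 2 = 0.008305 mol.
mass H2C2O4 = 0.008305 x 90.03 = 0.7477 g, so %H2C2O4 = 0.7477/0.9125 x 100 = 81.9%.

81.9%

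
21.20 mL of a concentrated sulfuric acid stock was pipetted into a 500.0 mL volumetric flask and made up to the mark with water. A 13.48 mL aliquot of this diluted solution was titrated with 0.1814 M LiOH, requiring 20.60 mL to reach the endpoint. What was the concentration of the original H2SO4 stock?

3.27 M

n(LiOH) = 0.1814 x 0.02060 = 0.003737 mol.
n(H2SO4) in the aliquot = 0.003737 x 1/2 = 0.001868 mol.
[diluted H2SO4] = 0.001868 / 0.01348 = 0.1386 M.
Dilution factor = 500.0/21.20 = 23.58, so [stock] = 0.1386 x 23.58 = 3.27 M.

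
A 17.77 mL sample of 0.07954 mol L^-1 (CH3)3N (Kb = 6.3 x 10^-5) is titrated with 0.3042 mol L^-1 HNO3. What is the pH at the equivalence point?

5.50

n((CH3)3N) = 0.07954 x 0.01777 = 0.001413 mol; V(HNO3) at equivalence = 0.001413/0.3042 = 0.004646 L.
At equivalence the base is fully converted to (CH3)3NH+; total volume = 0.02242 L, so [(CH3)3NH+] = 0.001413/0.02242 = 0.06305 M.
Ka((CH3)3NH+) = Kw/Kb = 1.0e-14 / 6.3 x 10^-5 = 1.59e-10.
[H^+] = sqrt(Ka x [(CH3)3NH+]) = sqrt(1.59e-10 x 0.06305) = 3.16e-6 M.
pH = -log(3.16e-6) = 5.50.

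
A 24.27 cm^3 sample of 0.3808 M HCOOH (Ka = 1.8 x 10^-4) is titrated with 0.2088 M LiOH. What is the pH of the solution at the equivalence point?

n(HCOOH) = 0.3808 x 0.02427 = 0.009242 mol; V(LiOH) at equivalence = 0.009242/0.2088 = 0.04426 L.
At equivalence all the acid is converted to HCOO-; total volume = 0.02427 + 0.04426 = 0.06853 L, so [HCOO-] = 0.009242/0.06853 = 0.1349 M.
Kb = Kw/Ka = 1.0e-14 / 1.8 x 10^-4 = 5.56e-11.
[OH^-] = sqrt(Kb x [HCOO-]) = sqrt(5.56e-11 x 0.1349) = 2.74e-6 M.
pOH = 5.56, so pH = 14.00 - 5.56 = 8.44.

8.44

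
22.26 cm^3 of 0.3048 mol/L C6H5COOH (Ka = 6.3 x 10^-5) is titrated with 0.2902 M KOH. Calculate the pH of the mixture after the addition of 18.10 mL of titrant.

4.74

Initial n(C6H5COOH) = 0.3048 x 0.02226 = 0.006785 mol.
n(KOH) added = 0.2902 x 0.01810 = 0.005253 mol, converting that many moles of C6H5COOH to C6H5COO-.
Remaining n(C6H5COOH) = 0.001532 mol; n(C6H5COO-) = 0.005253 mol.
By Henderson-Hasselbalch, pH = pKa + log([A^-]/[HA]) = 4.20 + log(0.005253/0.001532) = 4.20 + (+0.54) = 4.74.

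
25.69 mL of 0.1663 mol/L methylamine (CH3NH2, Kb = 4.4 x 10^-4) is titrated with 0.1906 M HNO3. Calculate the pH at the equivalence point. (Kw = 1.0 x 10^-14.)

5.85

n(CH3NH2) = 0.1663 x 0.02569 = 0.004272 mol; V(HNO3) at equivalence = 0.004272/0.1906 = 0.02241 L.
At equivalence the base is fully converted to CH3NH3+; total volume = 0.04810 L, so [CH3NH3+] = 0.004272/0.04810 = 0.08881 M.
Ka(CH3NH3+) = Kw/Kb = 1.0e-14 / 4.4 x 10^-4 = 2.27e-11.
[H^+] = sqrt(Ka x [CH3NH3+]) = sqrt(2.27e-11 x 0.08881) = 1.42e-6 M.
pH = -log(1.42e-6) = 5.85.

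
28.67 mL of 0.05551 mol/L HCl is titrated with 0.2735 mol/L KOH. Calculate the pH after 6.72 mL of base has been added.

n(acid) = 0.05551 x 0.02867 = 0.001591 mol; n(KOH) added = 0.2735 x 0.006720 = 0.001838 mol.
Base is in excess by 0.001838 - 0.001591 = 0.0002464 mol in a total volume of 0.03539 L.
[OH^-] = 0.0002464/0.03539 = 0.006964 M, so pOH = 2.16 and pH = 14.00 - 2.16 = 11.84.

11.84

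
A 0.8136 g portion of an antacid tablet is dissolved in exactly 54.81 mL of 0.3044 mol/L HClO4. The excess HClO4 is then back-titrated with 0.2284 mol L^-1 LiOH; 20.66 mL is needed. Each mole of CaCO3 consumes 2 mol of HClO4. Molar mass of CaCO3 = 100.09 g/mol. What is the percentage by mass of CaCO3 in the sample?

Total n(HClO4) added = 0.3044 x 0.05481 = 0.01668 mol.
n(LiOH) used = 0.2284 x 0.02066 = 0.004719 mol, which equals the excess n(HClO4).
So n(HClO4) consumed by the sample = 0.01668 - 0.004719 = 0.01197 mol.
n(CaCO3) = 0.01197 / 2 = 0.005983 mol.
mass CaCO3 = 0.005983 x 100.09 = 0.5988 g, so %CaCO3 = 0.5988/0.8136 x 100 = 73.6%.

73.6%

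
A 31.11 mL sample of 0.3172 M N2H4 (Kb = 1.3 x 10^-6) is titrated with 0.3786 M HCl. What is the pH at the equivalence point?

4.44

n(N2H4) = 0.3172 x 0.03111 = 0.009868 mol; V(HCl) at equivalence = 0.009868/0.3786 = 0.02606 L.
At equivalence the base is fully converted to N2H5+; total volume = 0.05717 L, so [N2H5+] = 0.009868/0.05717 = 0.1726 M.
Ka(N2H5+) = Kw/Kb = 1.0e-14 / 1.3 x 10^-6 = 7.69e-9.
[H^+] = sqrt(Ka x [N2H5+]) = sqrt(7.69e-9 x 0.1726) = 3.64e-5 M.
pH = -log(3.64e-5) = 4.44.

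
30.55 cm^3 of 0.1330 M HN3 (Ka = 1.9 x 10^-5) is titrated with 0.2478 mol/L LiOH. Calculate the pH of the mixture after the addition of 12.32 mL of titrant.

5.20

Initial n(HN3) = 0.1330 x 0.03055 = 0.004063 mol.
n(LiOH) added = 0.2478 x 0.01232 = 0.003053 mol, converting that many moles of HN3 to N3-.
Remaining n(HN3) = 0.001010 mol; n(N3-) = 0.003053 mol.
By Henderson-Hasselbalch, pH = pKa + log([A^-]/[HA]) = 4.72 + log(0.003053/0.001010) = 4.72 + (+0.48) = 5.20.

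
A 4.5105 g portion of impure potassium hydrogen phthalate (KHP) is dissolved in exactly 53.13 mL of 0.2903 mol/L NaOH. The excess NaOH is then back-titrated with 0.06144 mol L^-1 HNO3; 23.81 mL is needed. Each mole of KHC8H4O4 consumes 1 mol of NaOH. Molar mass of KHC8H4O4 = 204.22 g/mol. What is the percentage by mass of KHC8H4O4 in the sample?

63.2%

Total n(NaOH) added = 0.2903 x 0.05313 = 0.01542 mol.
n(HNO3) used = 0.06144 x 0.02381 = 0.001463 mol, which equals the excess n(NaOH).
So n(NaOH) consumed by the sample = 0.01542 - 0.001463 = 0.01396 mol.
n(KHC8H4O4) = 0.01396 / 1 = 0.01396 mol.
mass KHC8H4O4 = 0.01396 x 204.22 = 2.851 g, so %KHC8H4O4 = 2.851/4.5105 x 100 = 63.2%.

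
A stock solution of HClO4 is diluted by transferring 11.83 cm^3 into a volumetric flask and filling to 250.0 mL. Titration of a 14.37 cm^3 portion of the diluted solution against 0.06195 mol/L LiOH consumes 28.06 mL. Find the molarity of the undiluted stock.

2.56 M

n(LiOH) = 0.06195 x 0.02806 = 0.001738 mol.
n(HClO4) in the aliquot = 0.001738 mol.
[diluted HClO4] = 0.001738 / 0.01437 = 0.1210 M.
Dilution factor = 250.0/11.83 = 21.13, so [stock] = 0.1210 x 21.13 = 2.56 M.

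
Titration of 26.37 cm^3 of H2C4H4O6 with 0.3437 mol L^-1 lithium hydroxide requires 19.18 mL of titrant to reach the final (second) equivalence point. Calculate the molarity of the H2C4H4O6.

n(LiOH) = 0.3437 x 0.01918 = 0.006592 mol.
At the final (second) equivalence point, 2 mol OH^- react per mol H2C4H4O6, so n(H2C4H4O6) = 0.006592 / 2 = 0.003296 mol.
[H2C4H4O6] = 0.003296 / 0.02637 L = 0.125 M.

0.125 M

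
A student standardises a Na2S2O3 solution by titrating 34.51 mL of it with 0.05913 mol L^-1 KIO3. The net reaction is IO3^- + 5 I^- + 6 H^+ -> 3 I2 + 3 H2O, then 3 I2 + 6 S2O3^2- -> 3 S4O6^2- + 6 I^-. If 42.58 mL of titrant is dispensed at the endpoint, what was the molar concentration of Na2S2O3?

0.438 M

n(KIO3) = 0.05913 x 0.04258 = 0.002518 mol.
From the balanced equation, 1 mol KIO3 reacts with 6 mol Na2S2O3, so n(Na2S2O3) = 0.002518 x 6/1 = 0.01511 mol.
[Na2S2O3] = 0.01511 / 0.03451 L = 0.438 M.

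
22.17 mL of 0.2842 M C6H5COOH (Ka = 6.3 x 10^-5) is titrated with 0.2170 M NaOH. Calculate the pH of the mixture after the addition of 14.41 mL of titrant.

4.19

Initial n(C6H5COOH) = 0.2842 x 0.02217 = 0.006301 mol.
n(NaOH) added = 0.2170 x 0.01441 = 0.003127 mol, converting that many moles of C6H5COOH to C6H5COO-.
Remaining n(C6H5COOH) = 0.003174 mol; n(C6H5COO-) = 0.003127 mol.
By Henderson-Hasselbalch, pH = pKa + log([A^-]/[HA]) = 4.20 + log(0.003127/0.003174) = 4.20 + (-0.01) = 4.19.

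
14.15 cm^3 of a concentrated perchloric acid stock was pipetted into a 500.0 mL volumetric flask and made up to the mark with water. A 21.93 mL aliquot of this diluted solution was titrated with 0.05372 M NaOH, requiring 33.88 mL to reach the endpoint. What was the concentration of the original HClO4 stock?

2.93 M

n(NaOH) = 0.05372 x 0.03388 = 0.001820 mol.
n(HClO4) in the aliquot = 0.001820 mol.
[diluted HClO4] = 0.001820 / 0.02193 = 0.08299 M.
Dilution factor = 500.0/14.15 = 35.34, so [stock] = 0.08299 x 35.34 = 2.93 M.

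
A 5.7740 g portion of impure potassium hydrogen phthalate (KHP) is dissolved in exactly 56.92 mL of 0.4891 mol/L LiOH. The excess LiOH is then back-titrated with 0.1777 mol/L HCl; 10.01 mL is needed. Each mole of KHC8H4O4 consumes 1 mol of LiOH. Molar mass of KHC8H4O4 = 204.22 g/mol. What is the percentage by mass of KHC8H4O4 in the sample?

Total n(LiOH) added = 0.4891 x 0.05692 = 0.02784 mol.
n(HCl) used = 0.1777 x 0.01001 = 0.001779 mol, which equals the excess n(LiOH).
So n(LiOH) consumed by the sample = 0.02784 - 0.001779 = 0.02606 mol.
n(KHC8H4O4) = 0.02606 / 1 = 0.02606 mol.
mass KHC8H4O4 = 0.02606 x 204.22 = 5.322 g, so %KHC8H4O4 = 5.322/5.7740 x 100 = 92.2%.

92.2%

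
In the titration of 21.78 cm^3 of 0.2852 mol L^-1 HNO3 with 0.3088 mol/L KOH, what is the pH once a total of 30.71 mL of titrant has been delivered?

n(acid) = 0.2852 x 0.02178 = 0.006212 mol; n(KOH) added = 0.3088 x 0.03071 = 0.009483 mol.
Base is in excess by 0.009483 - 0.006212 = 0.003272 mol in a total volume of 0.05249 L.
[OH^-] = 0.003272/0.05249 = 0.06233 M, so pOH = 1.21 and pH = 14.00 - 1.21 = 12.79.

12.79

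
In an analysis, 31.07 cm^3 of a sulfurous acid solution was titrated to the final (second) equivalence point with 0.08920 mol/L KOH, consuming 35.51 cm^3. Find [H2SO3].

0.0510 M

n(KOH) = 0.08920 x 0.03551 = 0.003167 mol.
At the final (second) equivalence point, 2 mol OH^- react per mol H2SO3, so n(H2SO3) = 0.003167 / 2 = 0.001584 mol.
[H2SO3] = 0.001584 / 0.03107 L = 0.0510 M.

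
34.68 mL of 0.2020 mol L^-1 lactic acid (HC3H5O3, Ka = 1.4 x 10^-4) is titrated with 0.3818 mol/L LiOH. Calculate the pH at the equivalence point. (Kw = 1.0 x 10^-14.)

n(HC3H5O3) = 0.2020 x 0.03468 = 0.007005 mol; V(LiOH) at equivalence = 0.007005/0.3818 = 0.01835 L.
At equivalence all the acid is converted to C3H5O3-; total volume = 0.03468 + 0.01835 = 0.05303 L, so [C3H5O3-] = 0.007005/0.05303 = 0.1321 M.
Kb = Kw/Ka = 1.0e-14 / 1.4 x 10^-4 = 7.14e-11.
[OH^-] = sqrt(Kb x [C3H5O3-]) = sqrt(7.14e-11 x 0.1321) = 3.07e-6 M.
pOH = 5.51, so pH = 14.00 - 5.51 = 8.49.

8.49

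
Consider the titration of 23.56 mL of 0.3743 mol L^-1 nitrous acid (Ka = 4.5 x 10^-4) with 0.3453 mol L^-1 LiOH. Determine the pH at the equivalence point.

n(HNO2) = 0.3743 x 0.02356 = 0.008819 mol; V(LiOH) at equivalence = 0.008819/0.3453 = 0.02554 L.
At equivalence all the acid is converted to NO2-; total volume = 0.02356 + 0.02554 = 0.04910 L, so [NO2-] = 0.008819/0.04910 = 0.1796 M.
Kb = Kw/Ka = 1.0e-14 / 4.5 x 10^-4 = 2.22e-11.
[OH^-] = sqrt(Kb x [NO2-]) = sqrt(2.22e-11 x 0.1796) = 2.00e-6 M.
pOH = 5.70, so pH = 14.00 - 5.70 = 8.30.

8.30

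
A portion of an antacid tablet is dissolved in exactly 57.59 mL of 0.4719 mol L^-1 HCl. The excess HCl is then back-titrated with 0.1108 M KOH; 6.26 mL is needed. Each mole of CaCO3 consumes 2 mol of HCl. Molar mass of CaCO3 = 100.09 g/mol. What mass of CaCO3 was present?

1.33 g

Total n(HCl) added = 0.4719 x 0.05759 = 0.02718 mol.
n(KOH) used = 0.1108 x 0.006260 = 0.0006936 mol, which equals the excess n(HCl).
So n(HCl) consumed by the sample = 0.02718 - 0.0006936 = 0.02648 mol.
n(CaCO3) = 0.02648 / 2 = 0.01324 mol.
mass = 0.01324 mol x 100.09 g/mol = 1.33 g.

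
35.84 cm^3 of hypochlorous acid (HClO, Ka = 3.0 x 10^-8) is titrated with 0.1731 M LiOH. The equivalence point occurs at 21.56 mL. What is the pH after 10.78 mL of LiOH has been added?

7.52

10.78 mL is exactly half the equivalence volume (21.56/2), i.e. the half-equivalence point.
There, n(HA) = n(A^-), so pH = pKa = -log(3.0 x 10^-8) = 7.52.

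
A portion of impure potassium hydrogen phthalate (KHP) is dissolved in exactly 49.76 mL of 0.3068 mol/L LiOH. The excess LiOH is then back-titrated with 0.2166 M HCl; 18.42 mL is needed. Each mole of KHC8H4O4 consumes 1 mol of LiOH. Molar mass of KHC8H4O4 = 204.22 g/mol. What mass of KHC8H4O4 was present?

Total n(LiOH) added = 0.3068 x 0.04976 = 0.01527 mol.
n(HCl) used = 0.2166 x 0.01842 = 0.003990 mol, which equals the excess n(LiOH).
So n(LiOH) consumed by the sample = 0.01527 - 0.003990 = 0.01128 mol.
n(KHC8H4O4) = 0.01128 / 1 = 0.01128 mol.
mass = 0.01128 mol x 204.22 g/mol = 2.30 g.

2.30 g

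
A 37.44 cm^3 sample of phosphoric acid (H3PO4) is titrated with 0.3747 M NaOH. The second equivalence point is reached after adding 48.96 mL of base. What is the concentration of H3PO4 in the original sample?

n(NaOH) = 0.3747 x 0.04896 = 0.01835 mol.
At the second equivalence point, 2 mol OH^- react per mol H3PO4, so n(H3PO4) = 0.01835 / 2 = 0.009173 mol.
[H3PO4] = 0.009173 / 0.03744 L = 0.245 M.

0.245 M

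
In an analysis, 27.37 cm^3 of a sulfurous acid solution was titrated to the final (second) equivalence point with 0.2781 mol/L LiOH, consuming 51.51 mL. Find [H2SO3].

n(LiOH) = 0.2781 x 0.05151 = 0.01432 mol.
At the final (second) equivalence point, 2 mol OH^- react per mol H2SO3, so n(H2SO3) = 0.01432 / 2 = 0.007162 mol.
[H2SO3] = 0.007162 / 0.02737 L = 0.262 M.

0.262 M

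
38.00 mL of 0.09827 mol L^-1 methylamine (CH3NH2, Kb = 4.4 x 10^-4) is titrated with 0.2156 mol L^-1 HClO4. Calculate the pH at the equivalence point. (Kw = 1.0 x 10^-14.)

5.91

n(CH3NH2) = 0.09827 x 0.03800 = 0.003734 mol; V(HClO4) at equivalence = 0.003734/0.2156 = 0.01732 L.
At equivalence the base is fully converted to CH3NH3+; total volume = 0.05532 L, so [CH3NH3+] = 0.003734/0.05532 = 0.06750 M.
Ka(CH3NH3+) = Kw/Kb = 1.0e-14 / 4.4 x 10^-4 = 2.27e-11.
[H^+] = sqrt(Ka x [CH3NH3+]) = sqrt(2.27e-11 x 0.06750) = 1.24e-6 M.
pH = -log(1.24e-6) = 5.91.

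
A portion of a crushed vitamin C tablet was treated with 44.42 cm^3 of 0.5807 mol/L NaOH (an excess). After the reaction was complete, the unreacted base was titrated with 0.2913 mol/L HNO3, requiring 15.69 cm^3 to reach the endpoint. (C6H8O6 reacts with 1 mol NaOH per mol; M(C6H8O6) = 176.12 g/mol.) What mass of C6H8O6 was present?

Total n(NaOH) added = 0.5807 x 0.04442 = 0.02579 mol.
n(HNO3) used = 0.2913 x 0.01569 = 0.004570 mol, which equals the excess n(NaOH).
So n(NaOH) consumed by the sample = 0.02579 - 0.004570 = 0.02122 mol.
n(C6H8O6) = 0.02122 / 1 = 0.02122 mol.
mass = 0.02122 mol x 176.12 g/mol = 3.74 g.

3.74 g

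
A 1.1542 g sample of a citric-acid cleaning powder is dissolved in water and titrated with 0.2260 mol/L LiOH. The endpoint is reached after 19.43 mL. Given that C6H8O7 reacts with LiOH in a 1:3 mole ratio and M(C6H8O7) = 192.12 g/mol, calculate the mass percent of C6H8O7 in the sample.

24.4%

n(LiOH) = 0.2260 x 0.01943 = 0.004391 mol.
n(C6H8O7) = 0.004391 / 3 = 0.001464 mol.
mass of C6H8O7 = 0.001464 x 192.12 = 0.2812 g.
% purity = 0.2812 / 1.1542 x 100 = 24.4%.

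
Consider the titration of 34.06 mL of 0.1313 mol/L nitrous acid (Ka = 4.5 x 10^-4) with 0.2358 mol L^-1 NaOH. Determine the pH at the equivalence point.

8.14

n(HNO2) = 0.1313 x 0.03406 = 0.004472 mol; V(NaOH) at equivalence = 0.004472/0.2358 = 0.01897 L.
At equivalence all the acid is converted to NO2-; total volume = 0.03406 + 0.01897 = 0.05303 L, so [NO2-] = 0.004472/0.05303 = 0.08434 M.
Kb = Kw/Ka = 1.0e-14 / 4.5 x 10^-4 = 2.22e-11.
[OH^-] = sqrt(Kb x [NO2-]) = sqrt(2.22e-11 x 0.08434) = 1.37e-6 M.
pOH = 5.86, so pH = 14.00 - 5.86 = 8.14.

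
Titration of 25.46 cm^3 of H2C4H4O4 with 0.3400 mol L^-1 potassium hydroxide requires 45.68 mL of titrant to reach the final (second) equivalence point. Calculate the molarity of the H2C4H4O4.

n(KOH) = 0.3400 x 0.04568 = 0.01553 mol.
At the final (second) equivalence point, 2 mol OH^- react per mol H2C4H4O4, so n(H2C4H4O4) = 0.01553 / 2 = 0.007766 mol.
[H2C4H4O4] = 0.007766 / 0.02546 L = 0.305 M.

0.305 M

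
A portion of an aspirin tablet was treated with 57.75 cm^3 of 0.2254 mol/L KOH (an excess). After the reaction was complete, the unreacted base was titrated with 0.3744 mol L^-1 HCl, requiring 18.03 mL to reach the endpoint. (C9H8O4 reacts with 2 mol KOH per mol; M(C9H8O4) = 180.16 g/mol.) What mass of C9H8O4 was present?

0.564 g

Total n(KOH) added = 0.2254 x 0.05775 = 0.01302 mol.
n(HCl) used = 0.3744 x 0.01803 = 0.006750 mol, which equals the excess n(KOH).
So n(KOH) consumed by the sample = 0.01302 - 0.006750 = 0.006266 mol.
n(C9H8O4) = 0.006266 / 2 = 0.003133 mol.
mass = 0.003133 mol x 180.16 g/mol = 0.564 g.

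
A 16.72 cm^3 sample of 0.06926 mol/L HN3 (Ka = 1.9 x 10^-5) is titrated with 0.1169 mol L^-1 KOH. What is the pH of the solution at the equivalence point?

8.68

n(HN3) = 0.06926 x 0.01672 = 0.001158 mol; V(KOH) at equivalence = 0.001158/0.1169 = 0.009906 L.
At equivalence all the acid is converted to N3-; total volume = 0.01672 + 0.009906 = 0.02663 L, so [N3-] = 0.001158/0.02663 = 0.04349 M.
Kb = Kw/Ka = 1.0e-14 / 1.9 x 10^-5 = 5.26e-10.
[OH^-] = sqrt(Kb x [N3-]) = sqrt(5.26e-10 x 0.04349) = 4.78e-6 M.
pOH = 5.32, so pH = 14.00 - 5.32 = 8.68.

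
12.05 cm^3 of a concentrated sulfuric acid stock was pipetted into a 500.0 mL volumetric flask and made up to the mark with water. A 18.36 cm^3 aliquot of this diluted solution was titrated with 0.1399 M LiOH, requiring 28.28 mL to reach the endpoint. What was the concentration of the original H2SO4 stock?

n(LiOH) = 0.1399 x 0.02828 = 0.003956 mol.
n(H2SO4) in the aliquot = 0.003956 x 1/2 = 0.001978 mol.
[diluted H2SO4] = 0.001978 / 0.01836 = 0.1077 M.
Dilution factor = 500.0/12.05 = 41.49, so [stock] = 0.1077 x 41.49 = 4.47 M.

4.47 M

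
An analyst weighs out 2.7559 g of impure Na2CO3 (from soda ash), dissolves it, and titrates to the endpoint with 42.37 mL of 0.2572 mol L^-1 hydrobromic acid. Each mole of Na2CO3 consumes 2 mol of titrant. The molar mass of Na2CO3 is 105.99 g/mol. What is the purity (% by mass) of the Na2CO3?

21.0%

n(HBr) = 0.2572 x 0.04237 = 0.01090 mol.
n(Na2CO3) = 0.01090 / 2 = 0.005449 mol.
mass of Na2CO3 = 0.005449 x 105.99 = 0.5775 g.
% purity = 0.5775 / 2.7559 x 100 = 21.0%.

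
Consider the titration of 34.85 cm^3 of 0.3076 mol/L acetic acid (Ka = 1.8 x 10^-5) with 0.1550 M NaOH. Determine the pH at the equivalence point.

n(CH3COOH) = 0.3076 x 0.03485 = 0.01072 mol; V(NaOH) at equivalence = 0.01072/0.1550 = 0.06916 L.
At equivalence all the acid is converted to CH3COO-; total volume = 0.03485 + 0.06916 = 0.1040 L, so [CH3COO-] = 0.01072/0.1040 = 0.1031 M.
Kb = Kw/Ka = 1.0e-14 / 1.8 x 10^-5 = 5.56e-10.
[OH^-] = sqrt(Kb x [CH3COO-]) = sqrt(5.56e-10 x 0.1031) = 7.57e-6 M.
pOH = 5.12, so pH = 14.00 - 5.12 = 8.88.

8.88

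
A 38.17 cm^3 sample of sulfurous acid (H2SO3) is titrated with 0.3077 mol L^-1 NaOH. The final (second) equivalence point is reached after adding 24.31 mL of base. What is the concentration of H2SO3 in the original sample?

0.0980 M

n(NaOH) = 0.3077 x 0.02431 = 0.007480 mol.
At the final (second) equivalence point, 2 mol OH^- react per mol H2SO3, so n(H2SO3) = 0.007480 / 2 = 0.003740 mol.
[H2SO3] = 0.003740 / 0.03817 L = 0.0980 M.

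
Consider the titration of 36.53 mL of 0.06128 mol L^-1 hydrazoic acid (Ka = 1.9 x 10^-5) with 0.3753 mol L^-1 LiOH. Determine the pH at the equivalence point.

8.72

n(HN3) = 0.06128 x 0.03653 = 0.002239 mol; V(LiOH) at equivalence = 0.002239/0.3753 = 0.005965 L.
At equivalence all the acid is converted to N3-; total volume = 0.03653 + 0.005965 = 0.04249 L, so [N3-] = 0.002239/0.04249 = 0.05268 M.
Kb = Kw/Ka = 1.0e-14 / 1.9 x 10^-5 = 5.26e-10.
[OH^-] = sqrt(Kb x [N3-]) = sqrt(5.26e-10 x 0.05268) = 5.27e-6 M.
pOH = 5.28, so pH = 14.00 - 5.28 = 8.72.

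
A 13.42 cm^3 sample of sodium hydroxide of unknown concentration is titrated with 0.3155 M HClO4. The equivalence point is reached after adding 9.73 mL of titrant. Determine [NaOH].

n(HClO4) delivered = 0.3155 x 0.009730 = 0.003070 mol.
For a 1:1 reaction, n(NaOH) = 0.003070 mol.
[NaOH] = 0.003070 mol / 0.01342 L = 0.229 M.

0.229 M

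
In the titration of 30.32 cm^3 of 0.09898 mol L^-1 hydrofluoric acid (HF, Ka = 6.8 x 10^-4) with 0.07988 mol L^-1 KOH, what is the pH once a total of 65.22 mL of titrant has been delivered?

12.36

n(acid) = 0.09898 x 0.03032 = 0.003001 mol; n(KOH) added = 0.07988 x 0.06522 = 0.005210 mol.
Base is in excess by 0.005210 - 0.003001 = 0.002209 mol in a total volume of 0.09554 L.
[OH^-] = 0.002209/0.09554 = 0.02312 M, so pOH = 1.64 and pH = 14.00 - 1.64 = 12.36.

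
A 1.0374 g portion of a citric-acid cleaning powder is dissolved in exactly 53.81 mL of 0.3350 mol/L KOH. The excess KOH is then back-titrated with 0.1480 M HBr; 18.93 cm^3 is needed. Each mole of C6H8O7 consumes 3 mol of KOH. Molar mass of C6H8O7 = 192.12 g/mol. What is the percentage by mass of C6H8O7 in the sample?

94.0%

Total n(KOH) added = 0.3350 x 0.05381 = 0.01803 mol.
n(HBr) used = 0.1480 x 0.01893 = 0.002802 mol, which equals the excess n(KOH).
So n(KOH) consumed by the sample = 0.01803 - 0.002802 = 0.01522 mol.
n(C6H8O7) = 0.01522 / 3 = 0.005075 mol.
mass C6H8O7 = 0.005075 x 192.12 = 0.9750 g, so %C6H8O7 = 0.9750/1.0374 x 100 = 94.0%.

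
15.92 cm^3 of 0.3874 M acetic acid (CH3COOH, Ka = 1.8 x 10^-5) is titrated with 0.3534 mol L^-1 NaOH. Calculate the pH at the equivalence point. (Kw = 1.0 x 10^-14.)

9.01

n(CH3COOH) = 0.3874 x 0.01592 = 0.006167 mol; V(NaOH) at equivalence = 0.006167/0.3534 = 0.01745 L.
At equivalence all the acid is converted to CH3COO-; total volume = 0.01592 + 0.01745 = 0.03337 L, so [CH3COO-] = 0.006167/0.03337 = 0.1848 M.
Kb = Kw/Ka = 1.0e-14 / 1.8 x 10^-5 = 5.56e-10.
[OH^-] = sqrt(Kb x [CH3COO-]) = sqrt(5.56e-10 x 0.1848) = 1.01e-5 M.
pOH = 4.99, so pH = 14.00 - 4.99 = 9.01.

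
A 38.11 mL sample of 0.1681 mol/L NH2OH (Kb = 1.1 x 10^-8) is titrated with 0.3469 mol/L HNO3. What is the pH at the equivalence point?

n(NH2OH) = 0.1681 x 0.03811 = 0.006406 mol; V(HNO3) at equivalence = 0.006406/0.3469 = 0.01847 L.
At equivalence the base is fully converted to NH3OH+; total volume = 0.05658 L, so [NH3OH+] = 0.006406/0.05658 = 0.1132 M.
Ka(NH3OH+) = Kw/Kb = 1.0e-14 / 1.1 x 10^-8 = 9.09e-7.
[H^+] = sqrt(Ka x [NH3OH+]) = sqrt(9.09e-7 x 0.1132) = 0.000321 M.
pH = -log(0.000321) = 3.49.

3.49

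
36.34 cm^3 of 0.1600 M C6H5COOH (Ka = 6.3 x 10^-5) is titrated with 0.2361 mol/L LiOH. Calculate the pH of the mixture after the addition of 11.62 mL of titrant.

Initial n(C6H5COOH) = 0.1600 x 0.03634 = 0.005814 mol.
n(LiOH) added = 0.2361 x 0.01162 = 0.002743 mol, converting that many moles of C6H5COOH to C6H5COO-.
Remaining n(C6H5COOH) = 0.003071 mol; n(C6H5COO-) = 0.002743 mol.
By Henderson-Hasselbalch, pH = pKa + log([A^-]/[HA]) = 4.20 + log(0.002743/0.003071) = 4.20 + (-0.05) = 4.15.

4.15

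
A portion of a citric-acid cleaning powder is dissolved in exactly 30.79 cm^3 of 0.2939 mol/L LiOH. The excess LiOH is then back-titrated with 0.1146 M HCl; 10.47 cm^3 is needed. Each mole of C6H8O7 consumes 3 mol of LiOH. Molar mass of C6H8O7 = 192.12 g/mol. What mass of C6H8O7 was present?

Total n(LiOH) added = 0.2939 x 0.03079 = 0.009049 mol.
n(HCl) used = 0.1146 x 0.01047 = 0.001200 mol, which equals the excess n(LiOH).
So n(LiOH) consumed by the sample = 0.009049 - 0.001200 = 0.007849 mol.
n(C6H8O7) = 0.007849 / 3 = 0.002616 mol.
mass = 0.002616 mol x 192.12 g/mol = 0.503 g.

0.503 g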